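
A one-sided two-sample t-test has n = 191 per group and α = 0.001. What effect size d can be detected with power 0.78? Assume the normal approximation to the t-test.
d ≈ 0.40

Minimum detectable effect (two-sample t-test, normal approximation):
d = (z_α + z_β) / √(n/2)
d = (3.090 + 0.772) / √(191/2)
d = 3.862 / 9.772
d ≈ 0.40

By Cohen's convention (0.2 small / 0.5 medium / 0.8 large): small effect.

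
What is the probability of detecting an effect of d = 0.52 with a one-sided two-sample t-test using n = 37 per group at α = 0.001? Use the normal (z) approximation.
Power ≈ 0.20

Power calculation (two-sample t-test, normal approximation):
z_β = d · √(n/2) - z_α
z_β = 0.52 · √(37/2) - 3.090
z_β = 0.52 · 4.301 - 3.090
z_β = -0.854

Power = Φ(z_β) = Φ(-0.854) ≈ 0.197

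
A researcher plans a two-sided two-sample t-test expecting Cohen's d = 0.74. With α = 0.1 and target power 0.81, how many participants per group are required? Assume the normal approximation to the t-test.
n = 24 per group

Sample size formula (two-sample t-test, normal approximation):
n = 2 · ((z_{α/2} + z_β) / d)²

z_{α/2} = 1.645 (for α = 0.1, two-sided)
z_β = 0.878 (for power = 0.81)
d = 0.74

n = 2 · ((1.645 + 0.878) / 0.74)²
n = 2 · (3.409)²
n ≈ 23.24
Round up to the next whole number: n = 24 per group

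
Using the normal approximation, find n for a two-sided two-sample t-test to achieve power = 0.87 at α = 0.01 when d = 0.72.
n = 53 per group

Sample size formula (two-sample t-test, normal approximation):
n = 2 · ((z_{α/2} + z_β) / d)²

z_{α/2} = 2.576 (for α = 0.01, two-sided)
z_β = 1.126 (for power = 0.87)
d = 0.72

n = 2 · ((2.576 + 1.126) / 0.72)²
n = 2 · (5.142)²
n ≈ 52.88
Round up to the next whole number: n = 53 per group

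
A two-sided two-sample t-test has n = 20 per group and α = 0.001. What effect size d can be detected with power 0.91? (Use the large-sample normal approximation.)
d ≈ 1.46

Minimum detectable effect (two-sample t-test, normal approximation):
d = (z_{α/2} + z_β) / √(n/2)
d = (3.291 + 1.341) / √(20/2)
d = 4.631 / 3.162
d ≈ 1.46

By Cohen's convention (0.2 small / 0.5 medium / 0.8 large): large effect.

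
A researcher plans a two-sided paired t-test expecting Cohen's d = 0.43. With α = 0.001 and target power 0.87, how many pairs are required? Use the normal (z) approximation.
n = 106 pairs

Sample size formula (paired t-test, normal approximation):
n = ((z_{α/2} + z_β) / d)²

z_{α/2} = 3.291 (for α = 0.001, two-sided)
z_β = 1.126 (for power = 0.87)
d = 0.43

n = ((3.291 + 1.126) / 0.43)²
n = (10.272)²
n ≈ 105.51
Round up to the next whole number: n = 106 pairs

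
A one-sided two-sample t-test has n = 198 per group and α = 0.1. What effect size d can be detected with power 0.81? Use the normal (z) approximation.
d ≈ 0.22

Minimum detectable effect (two-sample t-test, normal approximation):
d = (z_α + z_β) / √(n/2)
d = (1.282 + 0.878) / √(198/2)
d = 2.159 / 9.950
d ≈ 0.22

By Cohen's convention (0.2 small / 0.5 medium / 0.8 large): small effect.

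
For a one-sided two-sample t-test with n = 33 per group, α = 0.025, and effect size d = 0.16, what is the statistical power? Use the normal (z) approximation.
Power ≈ 0.10

Power calculation (two-sample t-test, normal approximation):
z_β = d · √(n/2) - z_α
z_β = 0.16 · √(33/2) - 1.960
z_β = 0.16 · 4.062 - 1.960
z_β = -1.310

Power = Φ(z_β) = Φ(-1.310) ≈ 0.095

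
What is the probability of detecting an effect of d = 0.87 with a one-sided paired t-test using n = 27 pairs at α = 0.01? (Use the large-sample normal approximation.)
Power ≈ 0.99

Power calculation (paired t-test, normal approximation):
z_β = d · √n - z_α
z_β = 0.87 · √27 - 2.326
z_β = 0.87 · 5.196 - 2.326
z_β = 2.194

Power = Φ(z_β) = Φ(2.194) ≈ 0.986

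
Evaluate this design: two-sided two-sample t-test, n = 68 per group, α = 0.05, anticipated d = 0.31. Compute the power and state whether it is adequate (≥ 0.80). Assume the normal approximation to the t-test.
Power ≈ 0.44; the study is underpowered (power < 0.80)

Power calculation (two-sample t-test, normal approximation):
z_β = d · √(n/2) - z_{α/2}
z_β = 0.31 · √(68/2) - 1.960
z_β = 0.31 · 5.831 - 1.960
z_β = -0.152

Power = Φ(z_β) = Φ(-0.152) ≈ 0.439

Effect size d = 0.31 is small by Cohen's convention (0.2/0.5/0.8).

Threshold: power ≥ 0.80 is conventionally adequate.
Power ≈ 0.44 → the study is underpowered (power < 0.80).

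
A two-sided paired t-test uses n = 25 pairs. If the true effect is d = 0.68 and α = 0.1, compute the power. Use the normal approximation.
Power ≈ 0.96

Power calculation (paired t-test, normal approximation):
z_β = d · √n - z_{α/2}
z_β = 0.68 · √25 - 1.645
z_β = 0.68 · 5.000 - 1.645
z_β = 1.755

Power = Φ(z_β) = Φ(1.755) ≈ 0.960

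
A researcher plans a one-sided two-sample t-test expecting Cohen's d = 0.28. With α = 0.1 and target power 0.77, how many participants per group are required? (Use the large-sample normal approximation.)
n = 105 per group

Sample size formula (two-sample t-test, normal approximation):
n = 2 · ((z_α + z_β) / d)²

z_α = 1.282 (for α = 0.1, one-sided)
z_β = 0.739 (for power = 0.77)
d = 0.28

n = 2 · ((1.282 + 0.739) / 0.28)²
n = 2 · (7.218)²
n ≈ 104.20
Round up to the next whole number: n = 105 per group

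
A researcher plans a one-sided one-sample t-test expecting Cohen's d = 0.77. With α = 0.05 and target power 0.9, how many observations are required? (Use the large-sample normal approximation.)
n = 15

Sample size formula (one-sample t-test, normal approximation):
n = ((z_α + z_β) / d)²

z_α = 1.645 (for α = 0.05, one-sided)
z_β = 1.282 (for power = 0.9)
d = 0.77

n = ((1.645 + 1.282) / 0.77)²
n = (3.801)²
n ≈ 14.45
Round up to the next whole number: n = 15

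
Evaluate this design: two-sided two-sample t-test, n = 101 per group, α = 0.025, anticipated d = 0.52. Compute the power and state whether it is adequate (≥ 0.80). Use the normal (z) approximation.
Power ≈ 0.93; the study is adequately powered (power ≥ 0.80)

Power calculation (two-sample t-test, normal approximation):
z_β = d · √(n/2) - z_{α/2}
z_β = 0.52 · √(101/2) - 2.241
z_β = 0.52 · 7.106 - 2.241
z_β = 1.454

Power = Φ(z_β) = Φ(1.454) ≈ 0.927

Effect size d = 0.52 is medium by Cohen's convention (0.2/0.5/0.8).

Threshold: power ≥ 0.80 is conventionally adequate.
Power ≈ 0.93 → the study is adequately powered (power ≥ 0.80).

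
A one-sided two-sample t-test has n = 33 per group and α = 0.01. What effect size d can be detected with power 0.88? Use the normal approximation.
d ≈ 0.86

Minimum detectable effect (two-sample t-test, normal approximation):
d = (z_α + z_β) / √(n/2)
d = (2.326 + 1.175) / √(33/2)
d = 3.501 / 4.062
d ≈ 0.86

By Cohen's convention (0.2 small / 0.5 medium / 0.8 large): large effect.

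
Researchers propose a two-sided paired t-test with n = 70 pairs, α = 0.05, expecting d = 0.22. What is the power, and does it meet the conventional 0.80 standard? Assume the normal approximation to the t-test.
Power ≈ 0.45; the study is underpowered (power < 0.80)

Power calculation (paired t-test, normal approximation):
z_β = d · √n - z_{α/2}
z_β = 0.22 · √70 - 1.960
z_β = 0.22 · 8.367 - 1.960
z_β = -0.119

Power = Φ(z_β) = Φ(-0.119) ≈ 0.453

Effect size d = 0.22 is small by Cohen's convention (0.2/0.5/0.8).

Threshold: power ≥ 0.80 is conventionally adequate.
Power ≈ 0.45 → the study is underpowered (power < 0.80).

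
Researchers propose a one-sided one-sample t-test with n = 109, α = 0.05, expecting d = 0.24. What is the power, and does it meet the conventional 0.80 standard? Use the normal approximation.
Power ≈ 0.81; the study is adequately powered (power ≥ 0.80)

Power calculation (one-sample t-test, normal approximation):
z_β = d · √n - z_α
z_β = 0.24 · √109 - 1.645
z_β = 0.24 · 10.440 - 1.645
z_β = 0.861

Power = Φ(z_β) = Φ(0.861) ≈ 0.805

Effect size d = 0.24 is small by Cohen's convention (0.2/0.5/0.8).

Threshold: power ≥ 0.80 is conventionally adequate.
Power ≈ 0.81 → the study is adequately powered (power ≥ 0.80).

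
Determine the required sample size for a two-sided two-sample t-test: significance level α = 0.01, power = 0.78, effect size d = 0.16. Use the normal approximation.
n = 876 per group

Sample size formula (two-sample t-test, normal approximation):
n = 2 · ((z_{α/2} + z_β) / d)²

z_{α/2} = 2.576 (for α = 0.01, two-sided)
z_β = 0.772 (for power = 0.78)
d = 0.16

n = 2 · ((2.576 + 0.772) / 0.16)²
n = 2 · (20.925)²
n ≈ 875.71
Round up to the next whole number: n = 876 per group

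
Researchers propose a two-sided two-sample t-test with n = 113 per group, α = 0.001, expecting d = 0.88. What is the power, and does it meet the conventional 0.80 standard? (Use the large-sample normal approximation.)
Power ≈ 1.00; the study is adequately powered (power ≥ 0.80)

Power calculation (two-sample t-test, normal approximation):
z_β = d · √(n/2) - z_{α/2}
z_β = 0.88 · √(113/2) - 3.291
z_β = 0.88 · 7.517 - 3.291
z_β = 3.324

Power = Φ(z_β) = Φ(3.324) ≈ 1.000

Effect size d = 0.88 is large by Cohen's convention (0.2/0.5/0.8).

Threshold: power ≥ 0.80 is conventionally adequate.
Power ≈ 1.00 → the study is adequately powered (power ≥ 0.80).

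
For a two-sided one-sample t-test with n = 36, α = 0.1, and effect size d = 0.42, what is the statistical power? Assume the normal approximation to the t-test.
Power ≈ 0.81

Power calculation (one-sample t-test, normal approximation):
z_β = d · √n - z_{α/2}
z_β = 0.42 · √36 - 1.645
z_β = 0.42 · 6.000 - 1.645
z_β = 0.875

Power = Φ(z_β) = Φ(0.875) ≈ 0.809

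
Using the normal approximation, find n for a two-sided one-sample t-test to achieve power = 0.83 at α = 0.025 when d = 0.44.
n = 53

Sample size formula (one-sample t-test, normal approximation):
n = ((z_{α/2} + z_β) / d)²

z_{α/2} = 2.241 (for α = 0.025, two-sided)
z_β = 0.954 (for power = 0.83)
d = 0.44

n = ((2.241 + 0.954) / 0.44)²
n = (7.261)²
n ≈ 52.72
Round up to the next whole number: n = 53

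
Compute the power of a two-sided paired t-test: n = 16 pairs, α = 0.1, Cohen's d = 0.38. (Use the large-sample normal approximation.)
Power ≈ 0.45

Power calculation (paired t-test, normal approximation):
z_β = d · √n - z_{α/2}
z_β = 0.38 · √16 - 1.645
z_β = 0.38 · 4.000 - 1.645
z_β = -0.125

Power = Φ(z_β) = Φ(-0.125) ≈ 0.450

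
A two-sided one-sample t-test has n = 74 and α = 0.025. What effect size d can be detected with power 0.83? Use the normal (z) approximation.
d ≈ 0.37

Minimum detectable effect (one-sample t-test, normal approximation):
d = (z_{α/2} + z_β) / √n
d = (2.241 + 0.954) / √74
d = 3.196 / 8.602
d ≈ 0.37

By Cohen's convention (0.2 small / 0.5 medium / 0.8 large): small effect.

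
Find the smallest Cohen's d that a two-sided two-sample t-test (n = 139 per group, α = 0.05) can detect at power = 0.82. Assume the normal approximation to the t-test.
d ≈ 0.34

Minimum detectable effect (two-sample t-test, normal approximation):
d = (z_{α/2} + z_β) / √(n/2)
d = (1.960 + 0.915) / √(139/2)
d = 2.875 / 8.337
d ≈ 0.34

By Cohen's convention (0.2 small / 0.5 medium / 0.8 large): small effect.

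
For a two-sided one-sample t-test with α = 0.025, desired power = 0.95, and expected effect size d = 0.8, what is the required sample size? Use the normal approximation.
n = 24

Sample size formula (one-sample t-test, normal approximation):
n = ((z_{α/2} + z_β) / d)²

z_{α/2} = 2.241 (for α = 0.025, two-sided)
z_β = 1.645 (for power = 0.95)
d = 0.8

n = ((2.241 + 1.645) / 0.8)²
n = (4.858)²
n ≈ 23.60
Round up to the next whole number: n = 24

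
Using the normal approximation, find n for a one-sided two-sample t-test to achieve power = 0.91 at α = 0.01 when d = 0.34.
n = 233 per group

Sample size formula (two-sample t-test, normal approximation):
n = 2 · ((z_α + z_β) / d)²

z_α = 2.326 (for α = 0.01, one-sided)
z_β = 1.341 (for power = 0.91)
d = 0.34

n = 2 · ((2.326 + 1.341) / 0.34)²
n = 2 · (10.785)²
n ≈ 232.63
Round up to the next whole number: n = 233 per group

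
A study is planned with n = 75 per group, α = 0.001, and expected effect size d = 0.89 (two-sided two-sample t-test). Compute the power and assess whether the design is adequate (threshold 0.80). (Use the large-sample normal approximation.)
Power ≈ 0.98; the study is adequately powered (power ≥ 0.80)

Power calculation (two-sample t-test, normal approximation):
z_β = d · √(n/2) - z_{α/2}
z_β = 0.89 · √(75/2) - 3.291
z_β = 0.89 · 6.124 - 3.291
z_β = 2.160

Power = Φ(z_β) = Φ(2.160) ≈ 0.985

Effect size d = 0.89 is large by Cohen's convention (0.2/0.5/0.8).

Threshold: power ≥ 0.80 is conventionally adequate.
Power ≈ 0.98 → the study is adequately powered (power ≥ 0.80).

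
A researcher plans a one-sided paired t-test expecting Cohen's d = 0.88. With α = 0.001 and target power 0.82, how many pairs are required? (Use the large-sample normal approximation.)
n = 21 pairs

Sample size formula (paired t-test, normal approximation):
n = ((z_α + z_β) / d)²

z_α = 3.090 (for α = 0.001, one-sided)
z_β = 0.915 (for power = 0.82)
d = 0.88

n = ((3.090 + 0.915) / 0.88)²
n = (4.551)²
n ≈ 20.71
Round up to the next whole number: n = 21 pairs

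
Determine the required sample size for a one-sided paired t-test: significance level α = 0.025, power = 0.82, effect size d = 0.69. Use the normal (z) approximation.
n = 18 pairs

Sample size formula (paired t-test, normal approximation):
n = ((z_α + z_β) / d)²

z_α = 1.960 (for α = 0.025, one-sided)
z_β = 0.915 (for power = 0.82)
d = 0.69

n = ((1.960 + 0.915) / 0.69)²
n = (4.167)²
n ≈ 17.36
Round up to the next whole number: n = 18 pairs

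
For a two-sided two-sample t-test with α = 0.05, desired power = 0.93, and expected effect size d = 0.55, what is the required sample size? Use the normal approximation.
n = 79 per group

Sample size formula (two-sample t-test, normal approximation):
n = 2 · ((z_{α/2} + z_β) / d)²

z_{α/2} = 1.960 (for α = 0.05, two-sided)
z_β = 1.476 (for power = 0.93)
d = 0.55

n = 2 · ((1.960 + 1.476) / 0.55)²
n = 2 · (6.247)²
n ≈ 78.05
Round up to the next whole number: n = 79 per group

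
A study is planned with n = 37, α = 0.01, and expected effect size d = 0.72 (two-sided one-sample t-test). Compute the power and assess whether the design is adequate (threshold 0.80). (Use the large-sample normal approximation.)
Power ≈ 0.96; the study is adequately powered (power ≥ 0.80)

Power calculation (one-sample t-test, normal approximation):
z_β = d · √n - z_{α/2}
z_β = 0.72 · √37 - 2.576
z_β = 0.72 · 6.083 - 2.576
z_β = 1.804

Power = Φ(z_β) = Φ(1.804) ≈ 0.964

Effect size d = 0.72 is medium by Cohen's convention (0.2/0.5/0.8).

Threshold: power ≥ 0.80 is conventionally adequate.
Power ≈ 0.96 → the study is adequately powered (power ≥ 0.80).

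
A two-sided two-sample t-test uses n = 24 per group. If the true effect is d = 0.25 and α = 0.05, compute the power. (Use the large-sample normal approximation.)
Power ≈ 0.14

Power calculation (two-sample t-test, normal approximation):
z_β = d · √(n/2) - z_{α/2}
z_β = 0.25 · √(24/2) - 1.960
z_β = 0.25 · 3.464 - 1.960
z_β = -1.094

Power = Φ(z_β) = Φ(-1.094) ≈ 0.137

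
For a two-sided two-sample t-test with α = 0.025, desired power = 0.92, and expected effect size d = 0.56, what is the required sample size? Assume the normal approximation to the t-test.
n = 85 per group

Sample size formula (two-sample t-test, normal approximation):
n = 2 · ((z_{α/2} + z_β) / d)²

z_{α/2} = 2.241 (for α = 0.025, two-sided)
z_β = 1.405 (for power = 0.92)
d = 0.56

n = 2 · ((2.241 + 1.405) / 0.56)²
n = 2 · (6.511)²
n ≈ 84.79
Round up to the next whole number: n = 85 per group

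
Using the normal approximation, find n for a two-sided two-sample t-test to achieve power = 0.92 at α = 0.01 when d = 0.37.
n = 232 per group

Sample size formula (two-sample t-test, normal approximation):
n = 2 · ((z_{α/2} + z_β) / d)²

z_{α/2} = 2.576 (for α = 0.01, two-sided)
z_β = 1.405 (for power = 0.92)
d = 0.37

n = 2 · ((2.576 + 1.405) / 0.37)²
n = 2 · (10.759)²
n ≈ 231.51
Round up to the next whole number: n = 232 per group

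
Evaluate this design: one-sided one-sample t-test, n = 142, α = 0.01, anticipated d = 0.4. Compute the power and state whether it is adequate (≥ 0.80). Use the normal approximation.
Power ≈ 0.99; the study is adequately powered (power ≥ 0.80)

Power calculation (one-sample t-test, normal approximation):
z_β = d · √n - z_α
z_β = 0.4 · √142 - 2.326
z_β = 0.4 · 11.916 - 2.326
z_β = 2.440

Power = Φ(z_β) = Φ(2.440) ≈ 0.993

Effect size d = 0.4 is small by Cohen's convention (0.2/0.5/0.8).

Threshold: power ≥ 0.80 is conventionally adequate.
Power ≈ 0.99 → the study is adequately powered (power ≥ 0.80).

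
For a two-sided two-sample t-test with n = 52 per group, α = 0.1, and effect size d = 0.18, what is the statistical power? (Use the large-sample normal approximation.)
Power ≈ 0.23

Power calculation (two-sample t-test, normal approximation):
z_β = d · √(n/2) - z_{α/2}
z_β = 0.18 · √(52/2) - 1.645
z_β = 0.18 · 5.099 - 1.645
z_β = -0.727

Power = Φ(z_β) = Φ(-0.727) ≈ 0.234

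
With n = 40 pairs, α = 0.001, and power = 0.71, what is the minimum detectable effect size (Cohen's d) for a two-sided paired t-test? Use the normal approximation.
d ≈ 0.61

Minimum detectable effect (paired t-test, normal approximation):
d = (z_{α/2} + z_β) / √n
d = (3.291 + 0.553) / √40
d = 3.844 / 6.325
d ≈ 0.61

By Cohen's convention (0.2 small / 0.5 medium / 0.8 large): medium effect.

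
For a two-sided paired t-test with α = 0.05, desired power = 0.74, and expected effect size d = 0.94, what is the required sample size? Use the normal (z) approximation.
n = 8 pairs

Sample size formula (paired t-test, normal approximation):
n = ((z_{α/2} + z_β) / d)²

z_{α/2} = 1.960 (for α = 0.05, two-sided)
z_β = 0.643 (for power = 0.74)
d = 0.94

n = ((1.960 + 0.643) / 0.94)²
n = (2.769)²
n ≈ 7.67
Round up to the next whole number: n = 8 pairs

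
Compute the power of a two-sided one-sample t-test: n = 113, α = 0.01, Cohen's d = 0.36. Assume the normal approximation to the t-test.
Power ≈ 0.89

Power calculation (one-sample t-test, normal approximation):
z_β = d · √n - z_{α/2}
z_β = 0.36 · √113 - 2.576
z_β = 0.36 · 10.630 - 2.576
z_β = 1.251

Power = Φ(z_β) = Φ(1.251) ≈ 0.895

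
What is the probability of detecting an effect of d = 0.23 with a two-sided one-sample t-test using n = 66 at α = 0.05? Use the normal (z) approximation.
Power ≈ 0.46

Power calculation (one-sample t-test, normal approximation):
z_β = d · √n - z_{α/2}
z_β = 0.23 · √66 - 1.960
z_β = 0.23 · 8.124 - 1.960
z_β = -0.091

Power = Φ(z_β) = Φ(-0.091) ≈ 0.464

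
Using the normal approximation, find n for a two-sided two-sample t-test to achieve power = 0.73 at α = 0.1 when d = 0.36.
n = 79 per group

Sample size formula (two-sample t-test, normal approximation):
n = 2 · ((z_{α/2} + z_β) / d)²

z_{α/2} = 1.645 (for α = 0.1, two-sided)
z_β = 0.613 (for power = 0.73)
d = 0.36

n = 2 · ((1.645 + 0.613) / 0.36)²
n = 2 · (6.272)²
n ≈ 78.68
Round up to the next whole number: n = 79 per group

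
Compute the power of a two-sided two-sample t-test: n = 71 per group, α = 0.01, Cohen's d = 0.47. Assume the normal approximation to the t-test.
Power ≈ 0.59

Power calculation (two-sample t-test, normal approximation):
z_β = d · √(n/2) - z_{α/2}
z_β = 0.47 · √(71/2) - 2.576
z_β = 0.47 · 5.958 - 2.576
z_β = 0.225

Power = Φ(z_β) = Φ(0.225) ≈ 0.589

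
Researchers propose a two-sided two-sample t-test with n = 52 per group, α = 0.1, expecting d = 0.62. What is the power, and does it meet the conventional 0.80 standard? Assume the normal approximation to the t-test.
Power ≈ 0.94; the study is adequately powered (power ≥ 0.80)

Power calculation (two-sample t-test, normal approximation):
z_β = d · √(n/2) - z_{α/2}
z_β = 0.62 · √(52/2) - 1.645
z_β = 0.62 · 5.099 - 1.645
z_β = 1.517

Power = Φ(z_β) = Φ(1.517) ≈ 0.935

Effect size d = 0.62 is medium by Cohen's convention (0.2/0.5/0.8).

Threshold: power ≥ 0.80 is conventionally adequate.
Power ≈ 0.94 → the study is adequately powered (power ≥ 0.80).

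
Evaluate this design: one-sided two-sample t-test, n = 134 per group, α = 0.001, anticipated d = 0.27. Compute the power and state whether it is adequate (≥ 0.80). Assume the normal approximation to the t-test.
Power ≈ 0.19; the study is underpowered (power < 0.80)

Power calculation (two-sample t-test, normal approximation):
z_β = d · √(n/2) - z_α
z_β = 0.27 · √(134/2) - 3.090
z_β = 0.27 · 8.185 - 3.090
z_β = -0.880

Power = Φ(z_β) = Φ(-0.880) ≈ 0.189

Effect size d = 0.27 is small by Cohen's convention (0.2/0.5/0.8).

Threshold: power ≥ 0.80 is conventionally adequate.
Power ≈ 0.19 → the study is underpowered (power < 0.80).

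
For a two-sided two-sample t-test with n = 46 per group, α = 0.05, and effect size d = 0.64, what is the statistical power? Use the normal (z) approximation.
Power ≈ 0.87

Power calculation (two-sample t-test, normal approximation):
z_β = d · √(n/2) - z_{α/2}
z_β = 0.64 · √(46/2) - 1.960
z_β = 0.64 · 4.796 - 1.960
z_β = 1.109

Power = Φ(z_β) = Φ(1.109) ≈ 0.866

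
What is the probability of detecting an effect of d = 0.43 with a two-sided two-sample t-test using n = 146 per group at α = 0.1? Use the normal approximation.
Power ≈ 0.98

Power calculation (two-sample t-test, normal approximation):
z_β = d · √(n/2) - z_{α/2}
z_β = 0.43 · √(146/2) - 1.645
z_β = 0.43 · 8.544 - 1.645
z_β = 2.029

Power = Φ(z_β) = Φ(2.029) ≈ 0.979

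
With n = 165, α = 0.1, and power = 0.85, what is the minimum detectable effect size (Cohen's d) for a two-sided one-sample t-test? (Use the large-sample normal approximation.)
d ≈ 0.21

Minimum detectable effect (one-sample t-test, normal approximation):
d = (z_{α/2} + z_β) / √n
d = (1.645 + 1.036) / √165
d = 2.681 / 12.845
d ≈ 0.21

By Cohen's convention (0.2 small / 0.5 medium / 0.8 large): small effect.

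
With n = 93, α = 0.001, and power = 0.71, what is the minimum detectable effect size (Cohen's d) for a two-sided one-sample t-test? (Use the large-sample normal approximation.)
d ≈ 0.40

Minimum detectable effect (one-sample t-test, normal approximation):
d = (z_{α/2} + z_β) / √n
d = (3.291 + 0.553) / √93
d = 3.844 / 9.644
d ≈ 0.40

By Cohen's convention (0.2 small / 0.5 medium / 0.8 large): small effect.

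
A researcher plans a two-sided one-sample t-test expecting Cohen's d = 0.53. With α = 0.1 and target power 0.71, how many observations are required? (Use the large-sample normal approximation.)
n = 18

Sample size formula (one-sample t-test, normal approximation):
n = ((z_{α/2} + z_β) / d)²

z_{α/2} = 1.645 (for α = 0.1, two-sided)
z_β = 0.553 (for power = 0.71)
d = 0.53

n = ((1.645 + 0.553) / 0.53)²
n = (4.147)²
n ≈ 17.20
Round up to the next whole number: n = 18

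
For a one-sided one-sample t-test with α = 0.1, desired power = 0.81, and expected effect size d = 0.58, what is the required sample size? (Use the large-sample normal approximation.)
n = 14

Sample size formula (one-sample t-test, normal approximation):
n = ((z_α + z_β) / d)²

z_α = 1.282 (for α = 0.1, one-sided)
z_β = 0.878 (for power = 0.81)
d = 0.58

n = ((1.282 + 0.878) / 0.58)²
n = (3.724)²
n ≈ 13.87
Round up to the next whole number: n = 14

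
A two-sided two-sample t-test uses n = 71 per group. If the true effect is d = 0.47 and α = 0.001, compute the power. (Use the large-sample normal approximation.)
Power ≈ 0.31

Power calculation (two-sample t-test, normal approximation):
z_β = d · √(n/2) - z_{α/2}
z_β = 0.47 · √(71/2) - 3.291
z_β = 0.47 · 5.958 - 3.291
z_β = -0.490

Power = Φ(z_β) = Φ(-0.490) ≈ 0.312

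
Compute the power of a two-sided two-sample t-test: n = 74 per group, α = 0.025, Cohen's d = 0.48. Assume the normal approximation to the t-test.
Power ≈ 0.75

Power calculation (two-sample t-test, normal approximation):
z_β = d · √(n/2) - z_{α/2}
z_β = 0.48 · √(74/2) - 2.241
z_β = 0.48 · 6.083 - 2.241
z_β = 0.678

Power = Φ(z_β) = Φ(0.678) ≈ 0.751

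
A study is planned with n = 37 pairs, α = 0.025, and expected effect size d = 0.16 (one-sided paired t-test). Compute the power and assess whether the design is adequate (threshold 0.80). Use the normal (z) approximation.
Power ≈ 0.16; the study is underpowered (power < 0.80)

Power calculation (paired t-test, normal approximation):
z_β = d · √n - z_α
z_β = 0.16 · √37 - 1.960
z_β = 0.16 · 6.083 - 1.960
z_β = -0.987

Power = Φ(z_β) = Φ(-0.987) ≈ 0.162

Effect size d = 0.16 is very small by Cohen's convention (0.2/0.5/0.8).

Threshold: power ≥ 0.80 is conventionally adequate.
Power ≈ 0.16 → the study is underpowered (power < 0.80).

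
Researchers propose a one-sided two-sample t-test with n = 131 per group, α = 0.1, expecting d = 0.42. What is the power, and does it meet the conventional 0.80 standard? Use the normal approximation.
Power ≈ 0.98; the study is adequately powered (power ≥ 0.80)

Power calculation (two-sample t-test, normal approximation):
z_β = d · √(n/2) - z_α
z_β = 0.42 · √(131/2) - 1.282
z_β = 0.42 · 8.093 - 1.282
z_β = 2.118

Power = Φ(z_β) = Φ(2.118) ≈ 0.983

Effect size d = 0.42 is small by Cohen's convention (0.2/0.5/0.8).

Threshold: power ≥ 0.80 is conventionally adequate.
Power ≈ 0.98 → the study is adequately powered (power ≥ 0.80).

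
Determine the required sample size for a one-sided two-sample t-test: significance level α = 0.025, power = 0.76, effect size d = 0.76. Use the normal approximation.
n = 25 per group

Sample size formula (two-sample t-test, normal approximation):
n = 2 · ((z_α + z_β) / d)²

z_α = 1.960 (for α = 0.025, one-sided)
z_β = 0.706 (for power = 0.76)
d = 0.76

n = 2 · ((1.960 + 0.706) / 0.76)²
n = 2 · (3.508)²
n ≈ 24.61
Round up to the next whole number: n = 25 per group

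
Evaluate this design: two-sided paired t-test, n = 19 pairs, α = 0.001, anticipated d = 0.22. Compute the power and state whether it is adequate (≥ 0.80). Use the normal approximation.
Power ≈ 0.01; the study is underpowered (power < 0.80)

Power calculation (paired t-test, normal approximation):
z_β = d · √n - z_{α/2}
z_β = 0.22 · √19 - 3.291
z_β = 0.22 · 4.359 - 3.291
z_β = -2.332

Power = Φ(z_β) = Φ(-2.332) ≈ 0.010

Effect size d = 0.22 is small by Cohen's convention (0.2/0.5/0.8).

Threshold: power ≥ 0.80 is conventionally adequate.
Power ≈ 0.01 → the study is underpowered (power < 0.80).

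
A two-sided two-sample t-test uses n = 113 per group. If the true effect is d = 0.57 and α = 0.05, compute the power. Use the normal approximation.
Power ≈ 0.99

Power calculation (two-sample t-test, normal approximation):
z_β = d · √(n/2) - z_{α/2}
z_β = 0.57 · √(113/2) - 1.960
z_β = 0.57 · 7.517 - 1.960
z_β = 2.325

Power = Φ(z_β) = Φ(2.325) ≈ 0.990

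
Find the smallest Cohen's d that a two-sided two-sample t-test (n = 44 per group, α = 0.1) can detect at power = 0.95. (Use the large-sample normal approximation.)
d ≈ 0.70

Minimum detectable effect (two-sample t-test, normal approximation):
d = (z_{α/2} + z_β) / √(n/2)
d = (1.645 + 1.645) / √(44/2)
d = 3.290 / 4.690
d ≈ 0.70

By Cohen's convention (0.2 small / 0.5 medium / 0.8 large): medium effect.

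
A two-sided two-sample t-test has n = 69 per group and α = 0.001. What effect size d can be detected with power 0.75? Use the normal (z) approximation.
d ≈ 0.68

Minimum detectable effect (two-sample t-test, normal approximation):
d = (z_{α/2} + z_β) / √(n/2)
d = (3.291 + 0.674) / √(69/2)
d = 3.965 / 5.874
d ≈ 0.68

By Cohen's convention (0.2 small / 0.5 medium / 0.8 large): medium effect.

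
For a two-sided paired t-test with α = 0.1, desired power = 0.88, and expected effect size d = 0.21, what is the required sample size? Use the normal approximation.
n = 181 pairs

Sample size formula (paired t-test, normal approximation):
n = ((z_{α/2} + z_β) / d)²

z_{α/2} = 1.645 (for α = 0.1, two-sided)
z_β = 1.175 (for power = 0.88)
d = 0.21

n = ((1.645 + 1.175) / 0.21)²
n = (13.429)²
n ≈ 180.34
Round up to the next whole number: n = 181 pairs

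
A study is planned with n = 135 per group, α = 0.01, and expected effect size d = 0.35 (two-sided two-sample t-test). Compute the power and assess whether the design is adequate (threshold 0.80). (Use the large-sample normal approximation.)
Power ≈ 0.62; the study is underpowered (power < 0.80)

Power calculation (two-sample t-test, normal approximation):
z_β = d · √(n/2) - z_{α/2}
z_β = 0.35 · √(135/2) - 2.576
z_β = 0.35 · 8.216 - 2.576
z_β = 0.300

Power = Φ(z_β) = Φ(0.300) ≈ 0.618

Effect size d = 0.35 is small by Cohen's convention (0.2/0.5/0.8).

Threshold: power ≥ 0.80 is conventionally adequate.
Power ≈ 0.62 → the study is underpowered (power < 0.80).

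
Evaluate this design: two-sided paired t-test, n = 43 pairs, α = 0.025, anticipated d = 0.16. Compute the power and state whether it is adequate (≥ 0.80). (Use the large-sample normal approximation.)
Power ≈ 0.12; the study is underpowered (power < 0.80)

Power calculation (paired t-test, normal approximation):
z_β = d · √n - z_{α/2}
z_β = 0.16 · √43 - 2.241
z_β = 0.16 · 6.557 - 2.241
z_β = -1.192

Power = Φ(z_β) = Φ(-1.192) ≈ 0.117

Effect size d = 0.16 is very small by Cohen's convention (0.2/0.5/0.8).

Threshold: power ≥ 0.80 is conventionally adequate.
Power ≈ 0.12 → the study is underpowered (power < 0.80).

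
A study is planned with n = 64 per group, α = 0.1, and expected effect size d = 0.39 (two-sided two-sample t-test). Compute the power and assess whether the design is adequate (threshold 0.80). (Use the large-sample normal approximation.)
Power ≈ 0.71; the study is underpowered (power < 0.80)

Power calculation (two-sample t-test, normal approximation):
z_β = d · √(n/2) - z_{α/2}
z_β = 0.39 · √(64/2) - 1.645
z_β = 0.39 · 5.657 - 1.645
z_β = 0.561

Power = Φ(z_β) = Φ(0.561) ≈ 0.713

Effect size d = 0.39 is small by Cohen's convention (0.2/0.5/0.8).

Threshold: power ≥ 0.80 is conventionally adequate.
Power ≈ 0.71 → the study is underpowered (power < 0.80).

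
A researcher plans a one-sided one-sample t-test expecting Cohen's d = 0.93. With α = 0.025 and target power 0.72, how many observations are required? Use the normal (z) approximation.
n = 8

Sample size formula (one-sample t-test, normal approximation):
n = ((z_α + z_β) / d)²

z_α = 1.960 (for α = 0.025, one-sided)
z_β = 0.583 (for power = 0.72)
d = 0.93

n = ((1.960 + 0.583) / 0.93)²
n = (2.734)²
n ≈ 7.47
Round up to the next whole number: n = 8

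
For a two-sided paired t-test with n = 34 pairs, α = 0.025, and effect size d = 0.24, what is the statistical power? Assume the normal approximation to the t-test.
Power ≈ 0.20

Power calculation (paired t-test, normal approximation):
z_β = d · √n - z_{α/2}
z_β = 0.24 · √34 - 2.241
z_β = 0.24 · 5.831 - 2.241
z_β = -0.842

Power = Φ(z_β) = Φ(-0.842) ≈ 0.200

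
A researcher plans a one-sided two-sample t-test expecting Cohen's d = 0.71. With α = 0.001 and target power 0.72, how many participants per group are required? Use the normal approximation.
n = 54 per group

Sample size formula (two-sample t-test, normal approximation):
n = 2 · ((z_α + z_β) / d)²

z_α = 3.090 (for α = 0.001, one-sided)
z_β = 0.583 (for power = 0.72)
d = 0.71

n = 2 · ((3.090 + 0.583) / 0.71)²
n = 2 · (5.173)²
n ≈ 53.52
Round up to the next whole number: n = 54 per group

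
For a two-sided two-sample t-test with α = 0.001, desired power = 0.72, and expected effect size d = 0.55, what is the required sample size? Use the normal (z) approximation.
n = 100 per group

Sample size formula (two-sample t-test, normal approximation):
n = 2 · ((z_{α/2} + z_β) / d)²

z_{α/2} = 3.291 (for α = 0.001, two-sided)
z_β = 0.583 (for power = 0.72)
d = 0.55

n = 2 · ((3.291 + 0.583) / 0.55)²
n = 2 · (7.044)²
n ≈ 99.24
Round up to the next whole number: n = 100 per group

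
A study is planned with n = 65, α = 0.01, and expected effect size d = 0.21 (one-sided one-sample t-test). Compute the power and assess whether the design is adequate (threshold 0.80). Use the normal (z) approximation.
Power ≈ 0.26; the study is underpowered (power < 0.80)

Power calculation (one-sample t-test, normal approximation):
z_β = d · √n - z_α
z_β = 0.21 · √65 - 2.326
z_β = 0.21 · 8.062 - 2.326
z_β = -0.633

Power = Φ(z_β) = Φ(-0.633) ≈ 0.263

Effect size d = 0.21 is small by Cohen's convention (0.2/0.5/0.8).

Threshold: power ≥ 0.80 is conventionally adequate.
Power ≈ 0.26 → the study is underpowered (power < 0.80).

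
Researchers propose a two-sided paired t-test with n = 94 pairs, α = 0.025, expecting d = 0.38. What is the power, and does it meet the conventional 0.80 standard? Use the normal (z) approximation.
Power ≈ 0.93; the study is adequately powered (power ≥ 0.80)

Power calculation (paired t-test, normal approximation):
z_β = d · √n - z_{α/2}
z_β = 0.38 · √94 - 2.241
z_β = 0.38 · 9.695 - 2.241
z_β = 1.443

Power = Φ(z_β) = Φ(1.443) ≈ 0.925

Effect size d = 0.38 is small by Cohen's convention (0.2/0.5/0.8).

Threshold: power ≥ 0.80 is conventionally adequate.
Power ≈ 0.93 → the study is adequately powered (power ≥ 0.80).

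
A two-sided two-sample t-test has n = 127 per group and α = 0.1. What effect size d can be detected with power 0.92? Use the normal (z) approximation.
d ≈ 0.38

Minimum detectable effect (two-sample t-test, normal approximation):
d = (z_{α/2} + z_β) / √(n/2)
d = (1.645 + 1.405) / √(127/2)
d = 3.050 / 7.969
d ≈ 0.38

By Cohen's convention (0.2 small / 0.5 medium / 0.8 large): small effect.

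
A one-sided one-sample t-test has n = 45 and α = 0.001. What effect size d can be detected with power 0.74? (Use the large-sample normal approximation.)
d ≈ 0.56

Minimum detectable effect (one-sample t-test, normal approximation):
d = (z_α + z_β) / √n
d = (3.090 + 0.643) / √45
d = 3.734 / 6.708
d ≈ 0.56

By Cohen's convention (0.2 small / 0.5 medium / 0.8 large): medium effect.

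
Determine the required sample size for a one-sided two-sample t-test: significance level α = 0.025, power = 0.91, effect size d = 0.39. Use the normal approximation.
n = 144 per group

Sample size formula (two-sample t-test, normal approximation):
n = 2 · ((z_α + z_β) / d)²

z_α = 1.960 (for α = 0.025, one-sided)
z_β = 1.341 (for power = 0.91)
d = 0.39

n = 2 · ((1.960 + 1.341) / 0.39)²
n = 2 · (8.464)²
n ≈ 143.28
Round up to the next whole number: n = 144 per group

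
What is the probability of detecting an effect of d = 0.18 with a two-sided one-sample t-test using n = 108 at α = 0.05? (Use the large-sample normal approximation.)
Power ≈ 0.46

Power calculation (one-sample t-test, normal approximation):
z_β = d · √n - z_{α/2}
z_β = 0.18 · √108 - 1.960
z_β = 0.18 · 10.392 - 1.960
z_β = -0.089

Power = Φ(z_β) = Φ(-0.089) ≈ 0.464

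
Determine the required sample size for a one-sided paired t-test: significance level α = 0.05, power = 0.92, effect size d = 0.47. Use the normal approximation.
n = 43 pairs

Sample size formula (paired t-test, normal approximation):
n = ((z_α + z_β) / d)²

z_α = 1.645 (for α = 0.05, one-sided)
z_β = 1.405 (for power = 0.92)
d = 0.47

n = ((1.645 + 1.405) / 0.47)²
n = (6.489)²
n ≈ 42.11
Round up to the next whole number: n = 43 pairs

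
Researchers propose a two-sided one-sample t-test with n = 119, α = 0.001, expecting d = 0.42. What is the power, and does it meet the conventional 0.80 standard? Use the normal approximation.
Power ≈ 0.90; the study is adequately powered (power ≥ 0.80)

Power calculation (one-sample t-test, normal approximation):
z_β = d · √n - z_{α/2}
z_β = 0.42 · √119 - 3.291
z_β = 0.42 · 10.909 - 3.291
z_β = 1.291

Power = Φ(z_β) = Φ(1.291) ≈ 0.902

Effect size d = 0.42 is small by Cohen's convention (0.2/0.5/0.8).

Threshold: power ≥ 0.80 is conventionally adequate.
Power ≈ 0.90 → the study is adequately powered (power ≥ 0.80).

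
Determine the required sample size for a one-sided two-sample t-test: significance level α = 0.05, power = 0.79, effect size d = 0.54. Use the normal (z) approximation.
n = 42 per group

Sample size formula (two-sample t-test, normal approximation):
n = 2 · ((z_α + z_β) / d)²

z_α = 1.645 (for α = 0.05, one-sided)
z_β = 0.806 (for power = 0.79)
d = 0.54

n = 2 · ((1.645 + 0.806) / 0.54)²
n = 2 · (4.539)²
n ≈ 41.21
Round up to the next whole number: n = 42 per group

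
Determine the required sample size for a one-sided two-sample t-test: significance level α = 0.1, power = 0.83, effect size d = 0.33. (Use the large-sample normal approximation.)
n = 92 per group

Sample size formula (two-sample t-test, normal approximation):
n = 2 · ((z_α + z_β) / d)²

z_α = 1.282 (for α = 0.1, one-sided)
z_β = 0.954 (for power = 0.83)
d = 0.33

n = 2 · ((1.282 + 0.954) / 0.33)²
n = 2 · (6.776)²
n ≈ 91.83
Round up to the next whole number: n = 92 per group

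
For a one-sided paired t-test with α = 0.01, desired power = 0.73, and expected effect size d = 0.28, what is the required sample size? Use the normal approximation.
n = 111 pairs

Sample size formula (paired t-test, normal approximation):
n = ((z_α + z_β) / d)²

z_α = 2.326 (for α = 0.01, one-sided)
z_β = 0.613 (for power = 0.73)
d = 0.28

n = ((2.326 + 0.613) / 0.28)²
n = (10.496)²
n ≈ 110.17
Round up to the next whole number: n = 111 pairs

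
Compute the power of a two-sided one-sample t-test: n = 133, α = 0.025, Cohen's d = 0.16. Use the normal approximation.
Power ≈ 0.35

Power calculation (one-sample t-test, normal approximation):
z_β = d · √n - z_{α/2}
z_β = 0.16 · √133 - 2.241
z_β = 0.16 · 11.533 - 2.241
z_β = -0.396

Power = Φ(z_β) = Φ(-0.396) ≈ 0.346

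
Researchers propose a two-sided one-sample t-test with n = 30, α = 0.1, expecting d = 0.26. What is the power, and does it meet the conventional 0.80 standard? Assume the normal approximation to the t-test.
Power ≈ 0.41; the study is underpowered (power < 0.80)

Power calculation (one-sample t-test, normal approximation):
z_β = d · √n - z_{α/2}
z_β = 0.26 · √30 - 1.645
z_β = 0.26 · 5.477 - 1.645
z_β = -0.221

Power = Φ(z_β) = Φ(-0.221) ≈ 0.413

Effect size d = 0.26 is small by Cohen's convention (0.2/0.5/0.8).

Threshold: power ≥ 0.80 is conventionally adequate.
Power ≈ 0.41 → the study is underpowered (power < 0.80).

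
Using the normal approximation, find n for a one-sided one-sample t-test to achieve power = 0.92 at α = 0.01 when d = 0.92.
n = 17

Sample size formula (one-sample t-test, normal approximation):
n = ((z_α + z_β) / d)²

z_α = 2.326 (for α = 0.01, one-sided)
z_β = 1.405 (for power = 0.92)
d = 0.92

n = ((2.326 + 1.405) / 0.92)²
n = (4.055)²
n ≈ 16.44
Round up to the next whole number: n = 17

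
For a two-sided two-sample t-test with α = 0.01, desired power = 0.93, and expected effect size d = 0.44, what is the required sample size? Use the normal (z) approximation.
n = 170 per group

Sample size formula (two-sample t-test, normal approximation):
n = 2 · ((z_{α/2} + z_β) / d)²

z_{α/2} = 2.576 (for α = 0.01, two-sided)
z_β = 1.476 (for power = 0.93)
d = 0.44

n = 2 · ((2.576 + 1.476) / 0.44)²
n = 2 · (9.209)²
n ≈ 169.61
Round up to the next whole number: n = 170 per group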